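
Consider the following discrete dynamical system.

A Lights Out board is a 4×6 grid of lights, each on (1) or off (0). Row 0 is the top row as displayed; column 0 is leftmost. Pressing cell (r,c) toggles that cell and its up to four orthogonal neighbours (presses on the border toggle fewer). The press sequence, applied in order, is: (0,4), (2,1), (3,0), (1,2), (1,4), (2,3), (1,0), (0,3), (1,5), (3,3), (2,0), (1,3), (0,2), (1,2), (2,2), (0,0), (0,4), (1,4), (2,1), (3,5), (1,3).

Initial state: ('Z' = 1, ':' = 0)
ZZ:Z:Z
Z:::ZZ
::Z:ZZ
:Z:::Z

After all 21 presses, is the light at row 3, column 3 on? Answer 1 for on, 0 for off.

0) ZZ:Z:Z
Z:::ZZ
::Z:ZZ
:Z:::Z
1) ZZ::Z:
Z::::Z
::Z:ZZ
:Z:::Z
2) ZZ::Z:
ZZ:::Z
ZZ::ZZ
:::::Z
3) ZZ::Z:
ZZ:::Z
:Z::ZZ
ZZ:::Z
4) ZZZ:Z:
Z:ZZ:Z
:ZZ:ZZ
ZZ:::Z
5) ZZZ:::
Z:Z:Z:
:ZZ::Z
ZZ:::Z
6) ZZZ:::
Z:ZZZ:
:Z:ZZZ
ZZ:Z:Z
7) :ZZ:::
:ZZZZ:
ZZ:ZZZ
ZZ:Z:Z
8) :Z:ZZ:
:ZZ:Z:
ZZ:ZZZ
ZZ:Z:Z
9) :Z:ZZZ
:ZZ::Z
ZZ:ZZ:
ZZ:Z:Z
10) :Z:ZZZ
:ZZ::Z
ZZ::Z:
ZZZ:ZZ
11) :Z:ZZZ
ZZZ::Z
::::Z:
:ZZ:ZZ
12) :Z::ZZ
ZZ:ZZZ
:::ZZ:
:ZZ:ZZ
13) ::ZZZZ
ZZZZZZ
:::ZZ:
:ZZ:ZZ
14) :::ZZZ
Z:::ZZ
::ZZZ:
:ZZ:ZZ
15) :::ZZZ
Z:Z:ZZ
:Z::Z:
:Z::ZZ
16) ZZ:ZZZ
::Z:ZZ
:Z::Z:
:Z::ZZ
17) ZZ::::
::Z::Z
:Z::Z:
:Z::ZZ
18) ZZ::Z:
::ZZZ:
:Z::::
:Z::ZZ
19) ZZ::Z:
:ZZZZ:
Z:Z:::
::::ZZ
20) ZZ::Z:
:ZZZZ:
Z:Z::Z
::::::
21) ZZ:ZZ:
:Z::::
Z:ZZ:Z
::::::

0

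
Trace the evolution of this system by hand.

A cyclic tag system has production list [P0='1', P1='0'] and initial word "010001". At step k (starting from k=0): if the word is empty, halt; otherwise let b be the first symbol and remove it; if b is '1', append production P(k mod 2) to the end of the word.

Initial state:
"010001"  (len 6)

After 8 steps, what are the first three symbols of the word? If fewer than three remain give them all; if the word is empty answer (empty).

gen 0: "010001"  (len 6)
gen 1: "10001"  (len 5)
gen 2: "00010"  (len 5)
gen 3: "0010"  (len 4)
gen 4: "010"  (len 3)
gen 5: "10"  (len 2)
gen 6: "00"  (len 2)
gen 7: "0"  (len 1)
gen 8: (halted — word empty)

(empty)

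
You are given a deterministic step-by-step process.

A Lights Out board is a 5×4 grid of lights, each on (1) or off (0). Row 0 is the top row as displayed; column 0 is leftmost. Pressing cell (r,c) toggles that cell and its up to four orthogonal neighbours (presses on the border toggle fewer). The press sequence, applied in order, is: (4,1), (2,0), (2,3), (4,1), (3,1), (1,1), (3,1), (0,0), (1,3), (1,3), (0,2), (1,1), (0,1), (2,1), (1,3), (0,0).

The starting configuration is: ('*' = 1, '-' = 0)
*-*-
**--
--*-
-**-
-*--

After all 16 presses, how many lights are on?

[0] *-*-
**--
--*-
-**-
-*--
[1] *-*-
**--
--*-
--*-
*-*-
[2] *-*-
-*--
***-
*-*-
*-*-
[3] *-*-
-*-*
**-*
*-**
*-*-
[4] *-*-
-*-*
**-*
****
-*--
[5] *-*-
-*-*
*--*
---*
----
[6] ***-
*-**
**-*
---*
----
[7] ***-
*-**
*--*
****
-*--
[8] --*-
--**
*--*
****
-*--
[9] --**
----
*---
****
-*--
[10] --*-
--**
*--*
****
-*--
[11] -*-*
---*
*--*
****
-*--
[12] ---*
****
**-*
****
-*--
[13] ****
*-**
**-*
****
-*--
[14] ****
****
--**
*-**
-*--
[15] ***-
**--
--*-
*-**
-*--
[16] --*-
-*--
--*-
*-**
-*--

7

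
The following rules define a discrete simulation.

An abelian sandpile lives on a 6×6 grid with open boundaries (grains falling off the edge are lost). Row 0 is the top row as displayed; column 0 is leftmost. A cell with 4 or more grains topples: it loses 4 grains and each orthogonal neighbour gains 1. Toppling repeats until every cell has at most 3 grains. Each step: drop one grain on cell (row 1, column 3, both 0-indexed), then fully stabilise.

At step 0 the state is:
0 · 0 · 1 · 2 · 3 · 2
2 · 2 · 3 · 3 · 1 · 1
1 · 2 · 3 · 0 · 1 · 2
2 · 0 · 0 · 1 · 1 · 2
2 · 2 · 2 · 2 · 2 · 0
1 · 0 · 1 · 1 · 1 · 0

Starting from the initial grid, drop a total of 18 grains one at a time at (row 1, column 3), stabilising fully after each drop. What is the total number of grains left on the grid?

63

[0] 0 · 0 · 1 · 2 · 3 · 2
2 · 2 · 3 · 3 · 1 · 1
1 · 2 · 3 · 0 · 1 · 2
2 · 0 · 0 · 1 · 1 · 2
2 · 2 · 2 · 2 · 2 · 0
1 · 0 · 1 · 1 · 1 · 0
[1] 0 · 0 · 2 · 3 · 3 · 2
2 · 3 · 1 · 1 · 2 · 1
1 · 3 · 0 · 2 · 1 · 2
2 · 0 · 1 · 1 · 1 · 2
2 · 2 · 2 · 2 · 2 · 0
1 · 0 · 1 · 1 · 1 · 0
[2] 0 · 0 · 2 · 3 · 3 · 2
2 · 3 · 1 · 2 · 2 · 1
1 · 3 · 0 · 2 · 1 · 2
2 · 0 · 1 · 1 · 1 · 2
2 · 2 · 2 · 2 · 2 · 0
1 · 0 · 1 · 1 · 1 · 0
[3] 0 · 0 · 2 · 3 · 3 · 2
2 · 3 · 1 · 3 · 2 · 1
1 · 3 · 0 · 2 · 1 · 2
2 · 0 · 1 · 1 · 1 · 2
2 · 2 · 2 · 2 · 2 · 0
1 · 0 · 1 · 1 · 1 · 0
[4] 0 · 0 · 3 · 1 · 1 · 3
2 · 3 · 2 · 2 · 0 · 2
1 · 3 · 0 · 3 · 2 · 2
2 · 0 · 1 · 1 · 1 · 2
2 · 2 · 2 · 2 · 2 · 0
1 · 0 · 1 · 1 · 1 · 0
[5] 0 · 0 · 3 · 1 · 1 · 3
2 · 3 · 2 · 3 · 0 · 2
1 · 3 · 0 · 3 · 2 · 2
2 · 0 · 1 · 1 · 1 · 2
2 · 2 · 2 · 2 · 2 · 0
1 · 0 · 1 · 1 · 1 · 0
[6] 0 · 0 · 3 · 2 · 1 · 3
2 · 3 · 3 · 1 · 1 · 2
1 · 3 · 1 · 0 · 3 · 2
2 · 0 · 1 · 2 · 1 · 2
2 · 2 · 2 · 2 · 2 · 0
1 · 0 · 1 · 1 · 1 · 0
[7] 0 · 0 · 3 · 2 · 1 · 3
2 · 3 · 3 · 2 · 1 · 2
1 · 3 · 1 · 0 · 3 · 2
2 · 0 · 1 · 2 · 1 · 2
2 · 2 · 2 · 2 · 2 · 0
1 · 0 · 1 · 1 · 1 · 0
[8] 0 · 0 · 3 · 2 · 1 · 3
2 · 3 · 3 · 3 · 1 · 2
1 · 3 · 1 · 0 · 3 · 2
2 · 0 · 1 · 2 · 1 · 2
2 · 2 · 2 · 2 · 2 · 0
1 · 0 · 1 · 1 · 1 · 0
[9] 0 · 2 · 1 · 0 · 2 · 3
3 · 1 · 2 · 2 · 2 · 2
2 · 0 · 3 · 1 · 3 · 2
2 · 1 · 1 · 2 · 1 · 2
2 · 2 · 2 · 2 · 2 · 0
1 · 0 · 1 · 1 · 1 · 0
[10] 0 · 2 · 1 · 0 · 2 · 3
3 · 1 · 2 · 3 · 2 · 2
2 · 0 · 3 · 1 · 3 · 2
2 · 1 · 1 · 2 · 1 · 2
2 · 2 · 2 · 2 · 2 · 0
1 · 0 · 1 · 1 · 1 · 0
[11] 0 · 2 · 1 · 1 · 2 · 3
3 · 1 · 3 · 0 · 3 · 2
2 · 0 · 3 · 2 · 3 · 2
2 · 1 · 1 · 2 · 1 · 2
2 · 2 · 2 · 2 · 2 · 0
1 · 0 · 1 · 1 · 1 · 0
[12] 0 · 2 · 1 · 1 · 2 · 3
3 · 1 · 3 · 1 · 3 · 2
2 · 0 · 3 · 2 · 3 · 2
2 · 1 · 1 · 2 · 1 · 2
2 · 2 · 2 · 2 · 2 · 0
1 · 0 · 1 · 1 · 1 · 0
[13] 0 · 2 · 1 · 1 · 2 · 3
3 · 1 · 3 · 2 · 3 · 2
2 · 0 · 3 · 2 · 3 · 2
2 · 1 · 1 · 2 · 1 · 2
2 · 2 · 2 · 2 · 2 · 0
1 · 0 · 1 · 1 · 1 · 0
[14] 0 · 2 · 1 · 1 · 2 · 3
3 · 1 · 3 · 3 · 3 · 2
2 · 0 · 3 · 2 · 3 · 2
2 · 1 · 1 · 2 · 1 · 2
2 · 2 · 2 · 2 · 2 · 0
1 · 0 · 1 · 1 · 1 · 0
[15] 0 · 2 · 2 · 2 · 3 · 3
3 · 2 · 1 · 3 · 1 · 3
2 · 1 · 1 · 1 · 1 · 3
2 · 1 · 2 · 3 · 2 · 2
2 · 2 · 2 · 2 · 2 · 0
1 · 0 · 1 · 1 · 1 · 0
[16] 0 · 2 · 2 · 3 · 3 · 3
3 · 2 · 2 · 0 · 2 · 3
2 · 1 · 1 · 2 · 1 · 3
2 · 1 · 2 · 3 · 2 · 2
2 · 2 · 2 · 2 · 2 · 0
1 · 0 · 1 · 1 · 1 · 0
[17] 0 · 2 · 2 · 3 · 3 · 3
3 · 2 · 2 · 1 · 2 · 3
2 · 1 · 1 · 2 · 1 · 3
2 · 1 · 2 · 3 · 2 · 2
2 · 2 · 2 · 2 · 2 · 0
1 · 0 · 1 · 1 · 1 · 0
[18] 0 · 2 · 2 · 3 · 3 · 3
3 · 2 · 2 · 2 · 2 · 3
2 · 1 · 1 · 2 · 1 · 3
2 · 1 · 2 · 3 · 2 · 2
2 · 2 · 2 · 2 · 2 · 0
1 · 0 · 1 · 1 · 1 · 0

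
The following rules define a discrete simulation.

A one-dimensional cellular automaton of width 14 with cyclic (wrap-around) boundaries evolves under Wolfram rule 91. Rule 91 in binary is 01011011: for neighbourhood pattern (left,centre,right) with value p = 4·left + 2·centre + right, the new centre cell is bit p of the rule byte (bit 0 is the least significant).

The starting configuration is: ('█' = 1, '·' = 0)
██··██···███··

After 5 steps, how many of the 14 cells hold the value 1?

11

[0] ██··██···███··
[1] ██████████·███
[2] ·········█·█··
[3] █████████···██
[4] ········█████·
[5] █████████···██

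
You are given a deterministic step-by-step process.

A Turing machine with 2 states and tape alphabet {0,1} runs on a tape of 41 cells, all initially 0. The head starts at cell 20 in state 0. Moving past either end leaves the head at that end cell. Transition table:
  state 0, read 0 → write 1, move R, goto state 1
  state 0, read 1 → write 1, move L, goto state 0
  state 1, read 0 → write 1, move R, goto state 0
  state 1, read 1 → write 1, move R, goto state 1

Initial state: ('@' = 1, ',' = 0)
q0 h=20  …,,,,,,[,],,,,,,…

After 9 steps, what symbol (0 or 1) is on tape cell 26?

0) q0 h=20  …,,,,,,[,],,,,,,…
1) q1 h=21  …,,,,,@[,],,,,,,…
2) q0 h=22  …,,,,@@[,],,,,,,…
3) q1 h=23  …,,,@@@[,],,,,,,…
4) q0 h=24  …,,@@@@[,],,,,,,…
5) q1 h=25  …,@@@@@[,],,,,,,…
6) q0 h=26  …@@@@@@[,],,,,,,…
7) q1 h=27  …@@@@@@[,],,,,,,…
8) q0 h=28  …@@@@@@[,],,,,,,…
9) q1 h=29  …@@@@@@[,],,,,,,…

1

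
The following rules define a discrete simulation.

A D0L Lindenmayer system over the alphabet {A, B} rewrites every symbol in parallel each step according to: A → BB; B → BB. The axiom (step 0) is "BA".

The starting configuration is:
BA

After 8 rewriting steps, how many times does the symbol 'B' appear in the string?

[0] BA
[1] BBBB
[2] BBBBBBBB
[3] BBBBBBBBBBBBBBBB
[4] BBBBBBBBBBBBBBBBBBBBBBBBBBBBBBBB
[5] BBBBBBBBBBBBBBBBBBBBBBBBBBBBBBBBBBBBBBBBBBBBBBBBBBBBBBBBBBBBBBBB
[6] BBBBBBBBBBBBBBBBBBBBBBBBBBBBBBBBBBBBBBBBBBBBBBBBBBBBBBBBBB…BBBBBBBBBBBBBBBBBBBBBBBBBBBBBBBBBBBBBBBBBBBBBBBBBBBBBBBBBB  (len 128)
[7] BBBBBBBBBBBBBBBBBBBBBBBBBBBBBBBBBBBBBBBBBBBBBBBBBBBBBBBBBB…BBBBBBBBBBBBBBBBBBBBBBBBBBBBBBBBBBBBBBBBBBBBBBBBBBBBBBBBBB  (len 256)
[8] BBBBBBBBBBBBBBBBBBBBBBBBBBBBBBBBBBBBBBBBBBBBBBBBBBBBBBBBBB…BBBBBBBBBBBBBBBBBBBBBBBBBBBBBBBBBBBBBBBBBBBBBBBBBBBBBBBBBB  (len 512)

512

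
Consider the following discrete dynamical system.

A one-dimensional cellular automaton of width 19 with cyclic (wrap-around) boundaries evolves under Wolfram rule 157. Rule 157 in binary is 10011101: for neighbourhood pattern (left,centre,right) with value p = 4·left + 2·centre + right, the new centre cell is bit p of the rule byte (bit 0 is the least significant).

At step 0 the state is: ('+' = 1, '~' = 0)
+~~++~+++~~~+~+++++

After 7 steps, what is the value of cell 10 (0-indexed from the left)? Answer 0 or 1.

[0] +~~++~+++~~~+~+++++
[1] ~+~+~~++~++~+~+++++
[2] ~+~++~+~~+~~+~++++~
[3] ~+~+~~++~++~+~+++~+
[4] ~+~++~+~~+~~+~++~~+
[5] ~+~+~~++~++~+~+~+~+
[6] ~+~++~+~~+~~+~+~+~+
[7] ~+~+~~++~++~+~+~+~+

1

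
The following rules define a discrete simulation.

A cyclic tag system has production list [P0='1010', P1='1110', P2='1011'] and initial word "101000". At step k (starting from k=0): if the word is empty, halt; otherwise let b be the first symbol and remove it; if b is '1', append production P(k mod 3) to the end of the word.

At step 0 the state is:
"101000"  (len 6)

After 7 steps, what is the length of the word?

step 0: "101000"  (len 6)
step 1: "010001010"  (len 9)
step 2: "10001010"  (len 8)
step 3: "00010101011"  (len 11)
step 4: "0010101011"  (len 10)
step 5: "010101011"  (len 9)
step 6: "10101011"  (len 8)
step 7: "01010111010"  (len 11)

11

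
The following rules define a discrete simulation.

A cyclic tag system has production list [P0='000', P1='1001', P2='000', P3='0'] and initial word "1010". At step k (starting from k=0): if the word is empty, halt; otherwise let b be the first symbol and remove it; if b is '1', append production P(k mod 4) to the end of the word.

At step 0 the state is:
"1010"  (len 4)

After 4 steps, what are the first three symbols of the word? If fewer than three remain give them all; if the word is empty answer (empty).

000

t=0: "1010"  (len 4)
t=1: "010000"  (len 6)
t=2: "10000"  (len 5)
t=3: "0000000"  (len 7)
t=4: "000000"  (len 6)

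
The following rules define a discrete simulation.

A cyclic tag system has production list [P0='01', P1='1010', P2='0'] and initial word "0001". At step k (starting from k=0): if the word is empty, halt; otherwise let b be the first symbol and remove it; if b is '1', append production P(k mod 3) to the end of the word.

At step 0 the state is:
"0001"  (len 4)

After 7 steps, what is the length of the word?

gen 0: "0001"  (len 4)
gen 1: "001"  (len 3)
gen 2: "01"  (len 2)
gen 3: "1"  (len 1)
gen 4: "01"  (len 2)
gen 5: "1"  (len 1)
gen 6: "0"  (len 1)
gen 7: (halted — word empty)

0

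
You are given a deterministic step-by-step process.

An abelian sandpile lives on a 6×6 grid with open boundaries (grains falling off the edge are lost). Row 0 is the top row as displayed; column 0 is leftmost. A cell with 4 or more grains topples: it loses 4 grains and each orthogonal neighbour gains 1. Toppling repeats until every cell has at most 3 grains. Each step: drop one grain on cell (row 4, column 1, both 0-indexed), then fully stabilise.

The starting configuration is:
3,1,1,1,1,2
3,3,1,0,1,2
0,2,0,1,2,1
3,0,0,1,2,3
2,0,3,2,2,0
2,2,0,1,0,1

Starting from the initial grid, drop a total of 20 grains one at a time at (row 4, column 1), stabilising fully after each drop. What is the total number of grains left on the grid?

61

k=0  3,1,1,1,1,2
3,3,1,0,1,2
0,2,0,1,2,1
3,0,0,1,2,3
2,0,3,2,2,0
2,2,0,1,0,1
k=1  3,1,1,1,1,2
3,3,1,0,1,2
0,2,0,1,2,1
3,0,0,1,2,3
2,1,3,2,2,0
2,2,0,1,0,1
k=2  3,1,1,1,1,2
3,3,1,0,1,2
0,2,0,1,2,1
3,0,0,1,2,3
2,2,3,2,2,0
2,2,0,1,0,1
k=3  3,1,1,1,1,2
3,3,1,0,1,2
0,2,0,1,2,1
3,0,0,1,2,3
2,3,3,2,2,0
2,2,0,1,0,1
k=4  3,1,1,1,1,2
3,3,1,0,1,2
0,2,0,1,2,1
3,1,1,1,2,3
3,1,0,3,2,0
2,3,1,1,0,1
k=5  3,1,1,1,1,2
3,3,1,0,1,2
0,2,0,1,2,1
3,1,1,1,2,3
3,2,0,3,2,0
2,3,1,1,0,1
k=6  3,1,1,1,1,2
3,3,1,0,1,2
0,2,0,1,2,1
3,1,1,1,2,3
3,3,0,3,2,0
2,3,1,1,0,1
k=7  3,1,1,1,1,2
3,3,1,0,1,2
1,2,0,1,2,1
0,3,1,1,2,3
2,2,1,3,2,0
0,1,2,1,0,1
k=8  3,1,1,1,1,2
3,3,1,0,1,2
1,2,0,1,2,1
0,3,1,1,2,3
2,3,1,3,2,0
0,1,2,1,0,1
k=9  3,1,1,1,1,2
3,3,1,0,1,2
1,3,0,1,2,1
1,0,2,1,2,3
3,1,2,3,2,0
0,2,2,1,0,1
k=10  3,1,1,1,1,2
3,3,1,0,1,2
1,3,0,1,2,1
1,0,2,1,2,3
3,2,2,3,2,0
0,2,2,1,0,1
k=11  3,1,1,1,1,2
3,3,1,0,1,2
1,3,0,1,2,1
1,0,2,1,2,3
3,3,2,3,2,0
0,2,2,1,0,1
k=12  3,1,1,1,1,2
3,3,1,0,1,2
1,3,0,1,2,1
2,1,2,1,2,3
0,1,3,3,2,0
1,3,2,1,0,1
k=13  3,1,1,1,1,2
3,3,1,0,1,2
1,3,0,1,2,1
2,1,2,1,2,3
0,2,3,3,2,0
1,3,2,1,0,1
k=14  3,1,1,1,1,2
3,3,1,0,1,2
1,3,0,1,2,1
2,1,2,1,2,3
0,3,3,3,2,0
1,3,2,1,0,1
k=15  3,1,1,1,1,2
3,3,1,0,1,2
1,3,0,1,2,1
2,2,3,2,2,3
1,2,2,0,3,0
2,1,0,3,0,1
k=16  3,1,1,1,1,2
3,3,1,0,1,2
1,3,0,1,2,1
2,2,3,2,2,3
1,3,2,0,3,0
2,1,0,3,0,1
k=17  3,1,1,1,1,2
3,3,1,0,1,2
1,3,0,1,2,1
2,3,3,2,2,3
2,0,3,0,3,0
2,2,0,3,0,1
k=18  3,1,1,1,1,2
3,3,1,0,1,2
1,3,0,1,2,1
2,3,3,2,2,3
2,1,3,0,3,0
2,2,0,3,0,1
k=19  3,1,1,1,1,2
3,3,1,0,1,2
1,3,0,1,2,1
2,3,3,2,2,3
2,2,3,0,3,0
2,2,0,3,0,1
k=20  3,1,1,1,1,2
3,3,1,0,1,2
1,3,0,1,2,1
2,3,3,2,2,3
2,3,3,0,3,0
2,2,0,3,0,1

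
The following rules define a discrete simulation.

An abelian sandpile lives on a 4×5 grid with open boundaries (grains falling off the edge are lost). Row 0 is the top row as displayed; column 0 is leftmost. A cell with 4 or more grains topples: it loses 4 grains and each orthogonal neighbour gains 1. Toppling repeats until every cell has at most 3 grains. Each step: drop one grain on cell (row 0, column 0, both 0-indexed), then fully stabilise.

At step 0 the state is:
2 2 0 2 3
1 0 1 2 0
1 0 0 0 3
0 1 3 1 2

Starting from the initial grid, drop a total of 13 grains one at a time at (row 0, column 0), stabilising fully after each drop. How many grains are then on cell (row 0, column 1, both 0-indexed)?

gen 0: 2 2 0 2 3
1 0 1 2 0
1 0 0 0 3
0 1 3 1 2
gen 1: 3 2 0 2 3
1 0 1 2 0
1 0 0 0 3
0 1 3 1 2
gen 2: 0 3 0 2 3
2 0 1 2 0
1 0 0 0 3
0 1 3 1 2
gen 3: 1 3 0 2 3
2 0 1 2 0
1 0 0 0 3
0 1 3 1 2
gen 4: 2 3 0 2 3
2 0 1 2 0
1 0 0 0 3
0 1 3 1 2
gen 5: 3 3 0 2 3
2 0 1 2 0
1 0 0 0 3
0 1 3 1 2
gen 6: 1 0 1 2 3
3 1 1 2 0
1 0 0 0 3
0 1 3 1 2
gen 7: 2 0 1 2 3
3 1 1 2 0
1 0 0 0 3
0 1 3 1 2
gen 8: 3 0 1 2 3
3 1 1 2 0
1 0 0 0 3
0 1 3 1 2
gen 9: 1 1 1 2 3
0 2 1 2 0
2 0 0 0 3
0 1 3 1 2
gen 10: 2 1 1 2 3
0 2 1 2 0
2 0 0 0 3
0 1 3 1 2
gen 11: 3 1 1 2 3
0 2 1 2 0
2 0 0 0 3
0 1 3 1 2
gen 12: 0 2 1 2 3
1 2 1 2 0
2 0 0 0 3
0 1 3 1 2
gen 13: 1 2 1 2 3
1 2 1 2 0
2 0 0 0 3
0 1 3 1 2

2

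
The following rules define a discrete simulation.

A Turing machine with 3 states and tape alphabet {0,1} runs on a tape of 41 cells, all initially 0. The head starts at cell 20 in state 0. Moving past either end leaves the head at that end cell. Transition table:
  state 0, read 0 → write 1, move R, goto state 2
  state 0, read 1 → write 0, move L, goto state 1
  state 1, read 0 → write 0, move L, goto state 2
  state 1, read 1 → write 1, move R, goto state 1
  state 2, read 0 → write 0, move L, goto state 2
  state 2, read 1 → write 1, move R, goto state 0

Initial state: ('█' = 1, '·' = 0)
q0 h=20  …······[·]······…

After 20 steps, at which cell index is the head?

26

k=0  q0 h=20  …······[·]······…
k=1  q2 h=21  …·····█[·]······…
k=2  q2 h=20  …······[█]······…
k=3  q0 h=21  …·····█[·]······…
k=4  q2 h=22  …····██[·]······…
k=5  q2 h=21  …·····█[█]······…
k=6  q0 h=22  …····██[·]······…
k=7  q2 h=23  …···███[·]······…
k=8  q2 h=22  …····██[█]······…
k=9  q0 h=23  …···███[·]······…
k=10  q2 h=24  …··████[·]······…
k=11  q2 h=23  …···███[█]······…
k=12  q0 h=24  …··████[·]······…
k=13  q2 h=25  …·█████[·]······…
k=14  q2 h=24  …··████[█]······…
k=15  q0 h=25  …·█████[·]······…
k=16  q2 h=26  …██████[·]······…
k=17  q2 h=25  …·█████[█]······…
k=18  q0 h=26  …██████[·]······…
k=19  q2 h=27  …██████[·]······…
k=20  q2 h=26  …██████[█]······…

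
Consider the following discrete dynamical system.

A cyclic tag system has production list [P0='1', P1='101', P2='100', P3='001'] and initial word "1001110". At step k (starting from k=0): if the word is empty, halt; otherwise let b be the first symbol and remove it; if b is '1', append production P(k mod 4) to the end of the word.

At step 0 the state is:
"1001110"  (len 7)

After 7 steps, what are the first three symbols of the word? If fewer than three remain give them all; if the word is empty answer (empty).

[0] "1001110"  (len 7)
[1] "0011101"  (len 7)
[2] "011101"  (len 6)
[3] "11101"  (len 5)
[4] "1101001"  (len 7)
[5] "1010011"  (len 7)
[6] "010011101"  (len 9)
[7] "10011101"  (len 8)

100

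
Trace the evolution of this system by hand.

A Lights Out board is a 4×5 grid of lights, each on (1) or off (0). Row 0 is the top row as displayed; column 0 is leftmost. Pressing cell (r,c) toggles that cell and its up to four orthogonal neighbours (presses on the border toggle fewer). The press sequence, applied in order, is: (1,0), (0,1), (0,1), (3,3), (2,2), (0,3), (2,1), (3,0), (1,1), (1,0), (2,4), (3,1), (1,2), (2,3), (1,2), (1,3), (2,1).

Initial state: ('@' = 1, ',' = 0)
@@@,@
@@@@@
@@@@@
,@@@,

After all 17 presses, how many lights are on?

6

[0] @@@,@
@@@@@
@@@@@
,@@@,
[1] ,@@,@
,,@@@
,@@@@
,@@@,
[2] @,,,@
,@@@@
,@@@@
,@@@,
[3] ,@@,@
,,@@@
,@@@@
,@@@,
[4] ,@@,@
,,@@@
,@@,@
,@,,@
[5] ,@@,@
,,,@@
,,,@@
,@@,@
[6] ,@,@,
,,,,@
,,,@@
,@@,@
[7] ,@,@,
,@,,@
@@@@@
,,@,@
[8] ,@,@,
,@,,@
,@@@@
@@@,@
[9] ,,,@,
@,@,@
,,@@@
@@@,@
[10] @,,@,
,@@,@
@,@@@
@@@,@
[11] @,,@,
,@@,,
@,@,,
@@@,,
[12] @,,@,
,@@,,
@@@,,
,,,,,
[13] @,@@,
,,,@,
@@,,,
,,,,,
[14] @,@@,
,,,,,
@@@@@
,,,@,
[15] @,,@,
,@@@,
@@,@@
,,,@,
[16] @,,,,
,@,,@
@@,,@
,,,@,
[17] @,,,,
,,,,@
,,@,@
,@,@,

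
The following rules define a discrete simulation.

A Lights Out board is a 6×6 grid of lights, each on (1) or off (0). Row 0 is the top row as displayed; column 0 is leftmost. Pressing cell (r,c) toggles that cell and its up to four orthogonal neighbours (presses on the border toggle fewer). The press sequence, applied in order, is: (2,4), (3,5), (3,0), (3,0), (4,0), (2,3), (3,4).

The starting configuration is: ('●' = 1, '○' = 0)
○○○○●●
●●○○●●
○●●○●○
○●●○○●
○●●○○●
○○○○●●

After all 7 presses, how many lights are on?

18

[0] ○○○○●●
●●○○●●
○●●○●○
○●●○○●
○●●○○●
○○○○●●
[1] ○○○○●●
●●○○○●
○●●●○●
○●●○●●
○●●○○●
○○○○●●
[2] ○○○○●●
●●○○○●
○●●●○○
○●●○○○
○●●○○○
○○○○●●
[3] ○○○○●●
●●○○○●
●●●●○○
●○●○○○
●●●○○○
○○○○●●
[4] ○○○○●●
●●○○○●
○●●●○○
○●●○○○
○●●○○○
○○○○●●
[5] ○○○○●●
●●○○○●
○●●●○○
●●●○○○
●○●○○○
●○○○●●
[6] ○○○○●●
●●○●○●
○●○○●○
●●●●○○
●○●○○○
●○○○●●
[7] ○○○○●●
●●○●○●
○●○○○○
●●●○●●
●○●○●○
●○○○●●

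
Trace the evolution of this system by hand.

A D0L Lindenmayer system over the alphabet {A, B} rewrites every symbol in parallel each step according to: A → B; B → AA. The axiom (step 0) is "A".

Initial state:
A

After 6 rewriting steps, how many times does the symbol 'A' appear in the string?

k=0  A
k=1  B
k=2  AA
k=3  BB
k=4  AAAA
k=5  BBBB
k=6  AAAAAAAA

8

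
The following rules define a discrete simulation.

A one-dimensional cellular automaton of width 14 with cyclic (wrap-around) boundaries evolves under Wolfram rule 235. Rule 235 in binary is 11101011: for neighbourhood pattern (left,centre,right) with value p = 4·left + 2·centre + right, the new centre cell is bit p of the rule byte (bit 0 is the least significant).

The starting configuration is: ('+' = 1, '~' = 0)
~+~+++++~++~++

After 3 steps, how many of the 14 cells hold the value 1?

14

0) ~+~+++++~++~++
1) +~++++++++++++
2) ++++++++++++++
3) ++++++++++++++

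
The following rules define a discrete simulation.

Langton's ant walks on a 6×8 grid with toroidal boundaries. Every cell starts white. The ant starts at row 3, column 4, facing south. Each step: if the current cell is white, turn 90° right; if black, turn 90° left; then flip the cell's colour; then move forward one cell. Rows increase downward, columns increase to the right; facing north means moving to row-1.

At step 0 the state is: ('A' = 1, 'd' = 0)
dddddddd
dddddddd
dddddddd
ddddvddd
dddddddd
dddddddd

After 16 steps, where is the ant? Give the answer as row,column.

3,4

gen 0: dddddddd
dddddddd
dddddddd
ddddvddd
dddddddd
dddddddd
gen 1: dddddddd
dddddddd
dddddddd
ddd<Addd
dddddddd
dddddddd
gen 2: dddddddd
dddddddd
ddd^dddd
dddAAddd
dddddddd
dddddddd
gen 3: dddddddd
dddddddd
dddA>ddd
dddAAddd
dddddddd
dddddddd
gen 4: dddddddd
dddddddd
dddAAddd
dddAvddd
dddddddd
dddddddd
gen 5: dddddddd
dddddddd
dddAAddd
dddAd>dd
dddddddd
dddddddd
gen 6: dddddddd
dddddddd
dddAAddd
dddAdAdd
dddddvdd
dddddddd
gen 7: dddddddd
dddddddd
dddAAddd
dddAdAdd
dddd<Add
dddddddd
gen 8: dddddddd
dddddddd
dddAAddd
dddA^Add
ddddAAdd
dddddddd
gen 9: dddddddd
dddddddd
dddAAddd
dddAA>dd
ddddAAdd
dddddddd
gen 10: dddddddd
dddddddd
dddAA^dd
dddAAddd
ddddAAdd
dddddddd
gen 11: dddddddd
dddddddd
dddAAA>d
dddAAddd
ddddAAdd
dddddddd
gen 12: dddddddd
dddddddd
dddAAAAd
dddAAdvd
ddddAAdd
dddddddd
gen 13: dddddddd
dddddddd
dddAAAAd
dddAA<Ad
ddddAAdd
dddddddd
gen 14: dddddddd
dddddddd
dddAA^Ad
dddAAAAd
ddddAAdd
dddddddd
gen 15: dddddddd
dddddddd
dddA<dAd
dddAAAAd
ddddAAdd
dddddddd
gen 16: dddddddd
dddddddd
dddAddAd
dddAvAAd
ddddAAdd
dddddddd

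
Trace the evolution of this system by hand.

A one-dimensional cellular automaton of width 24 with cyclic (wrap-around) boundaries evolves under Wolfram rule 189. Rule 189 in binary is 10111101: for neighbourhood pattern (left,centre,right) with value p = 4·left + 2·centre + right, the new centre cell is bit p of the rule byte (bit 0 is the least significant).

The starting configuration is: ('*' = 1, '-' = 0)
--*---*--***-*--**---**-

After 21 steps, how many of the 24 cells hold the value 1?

gen 0: --*---*--***-*--**---**-
gen 1: *-***-**-**-***-*-**-*-*
gen 2: -***-**-**-***-****-****
gen 3: ***-**-**-***-****-****-
gen 4: **-**-**-***-****-****-*
gen 5: *-**-**-***-****-****-**
gen 6: -**-**-***-****-****-***
gen 7: **-**-***-****-****-***-
gen 8: *-**-***-****-****-***-*
gen 9: -**-***-****-****-***-**
gen 10: **-***-****-****-***-**-
gen 11: *-***-****-****-***-**-*
gen 12: -***-****-****-***-**-**
gen 13: ***-****-****-***-**-**-
gen 14: **-****-****-***-**-**-*
gen 15: *-****-****-***-**-**-**
gen 16: -****-****-***-**-**-***
gen 17: ****-****-***-**-**-***-
gen 18: ***-****-***-**-**-***-*
gen 19: **-****-***-**-**-***-**
gen 20: *-****-***-**-**-***-***
gen 21: -****-***-**-**-***-****

18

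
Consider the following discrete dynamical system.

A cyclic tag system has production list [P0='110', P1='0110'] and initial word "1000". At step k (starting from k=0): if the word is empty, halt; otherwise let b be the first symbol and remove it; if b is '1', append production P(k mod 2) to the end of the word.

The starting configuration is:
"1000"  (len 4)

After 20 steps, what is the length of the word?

step 0: "1000"  (len 4)
step 1: "000110"  (len 6)
step 2: "00110"  (len 5)
step 3: "0110"  (len 4)
step 4: "110"  (len 3)
step 5: "10110"  (len 5)
step 6: "01100110"  (len 8)
step 7: "1100110"  (len 7)
step 8: "1001100110"  (len 10)
step 9: "001100110110"  (len 12)
step 10: "01100110110"  (len 11)
step 11: "1100110110"  (len 10)
step 12: "1001101100110"  (len 13)
step 13: "001101100110110"  (len 15)
step 14: "01101100110110"  (len 14)
step 15: "1101100110110"  (len 13)
step 16: "1011001101100110"  (len 16)
step 17: "011001101100110110"  (len 18)
step 18: "11001101100110110"  (len 17)
step 19: "1001101100110110110"  (len 19)
step 20: "0011011001101101100110"  (len 22)

22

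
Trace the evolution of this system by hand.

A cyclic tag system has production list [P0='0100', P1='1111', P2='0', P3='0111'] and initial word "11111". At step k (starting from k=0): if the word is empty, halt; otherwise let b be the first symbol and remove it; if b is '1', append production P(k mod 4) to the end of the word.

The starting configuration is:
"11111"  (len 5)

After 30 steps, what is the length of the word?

gen 0: "11111"  (len 5)
gen 1: "11110100"  (len 8)
gen 2: "11101001111"  (len 11)
gen 3: "11010011110"  (len 11)
gen 4: "10100111100111"  (len 14)
gen 5: "01001111001110100"  (len 17)
gen 6: "1001111001110100"  (len 16)
gen 7: "0011110011101000"  (len 16)
gen 8: "011110011101000"  (len 15)
gen 9: "11110011101000"  (len 14)
gen 10: "11100111010001111"  (len 17)
gen 11: "11001110100011110"  (len 17)
gen 12: "10011101000111100111"  (len 20)
gen 13: "00111010001111001110100"  (len 23)
gen 14: "0111010001111001110100"  (len 22)
gen 15: "111010001111001110100"  (len 21)
gen 16: "110100011110011101000111"  (len 24)
gen 17: "101000111100111010001110100"  (len 27)
gen 18: "010001111001110100011101001111"  (len 30)
gen 19: "10001111001110100011101001111"  (len 29)
gen 20: "00011110011101000111010011110111"  (len 32)
gen 21: "0011110011101000111010011110111"  (len 31)
gen 22: "011110011101000111010011110111"  (len 30)
gen 23: "11110011101000111010011110111"  (len 29)
gen 24: "11100111010001110100111101110111"  (len 32)
gen 25: "11001110100011101001111011101110100"  (len 35)
gen 26: "10011101000111010011110111011101001111"  (len 38)
gen 27: "00111010001110100111101110111010011110"  (len 38)
gen 28: "0111010001110100111101110111010011110"  (len 37)
gen 29: "111010001110100111101110111010011110"  (len 36)
gen 30: "110100011101001111011101110100111101111"  (len 39)

39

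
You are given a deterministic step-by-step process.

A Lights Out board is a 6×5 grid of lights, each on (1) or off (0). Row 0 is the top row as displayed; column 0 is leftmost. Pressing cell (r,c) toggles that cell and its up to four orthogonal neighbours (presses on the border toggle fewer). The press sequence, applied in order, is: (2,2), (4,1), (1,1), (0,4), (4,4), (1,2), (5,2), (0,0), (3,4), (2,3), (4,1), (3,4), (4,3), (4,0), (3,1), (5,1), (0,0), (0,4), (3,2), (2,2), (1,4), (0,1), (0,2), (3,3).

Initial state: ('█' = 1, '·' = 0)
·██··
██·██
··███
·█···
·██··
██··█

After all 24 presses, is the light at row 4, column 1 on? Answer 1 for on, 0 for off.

0

step 0: ·██··
██·██
··███
·█···
·██··
██··█
step 1: ·██··
█████
·█··█
·██··
·██··
██··█
step 2: ·██··
█████
·█··█
··█··
█····
█···█
step 3: ··█··
···██
····█
··█··
█····
█···█
step 4: ··███
···█·
····█
··█··
█····
█···█
step 5: ··███
···█·
····█
··█·█
█··██
█····
step 6: ···██
·██··
··█·█
··█·█
█··██
█····
step 7: ···██
·██··
··█·█
··█·█
█·███
████·
step 8: ██·██
███··
··█·█
··█·█
█·███
████·
step 9: ██·██
███··
··█··
··██·
█·██·
████·
step 10: ██·██
████·
···██
··█··
█·██·
████·
step 11: ██·██
████·
···██
·██··
·█·█·
█·██·
step 12: ██·██
████·
···█·
·████
·█·██
█·██·
step 13: ██·██
████·
···█·
·██·█
·██··
█·█··
step 14: ██·██
████·
···█·
███·█
█·█··
··█··
step 15: ██·██
████·
·█·█·
····█
███··
··█··
step 16: ██·██
████·
·█·█·
····█
█·█··
██···
step 17: ···██
·███·
·█·█·
····█
█·█··
██···
step 18: ·····
·████
·█·█·
····█
█·█··
██···
step 19: ·····
·████
·███·
·████
█····
██···
step 20: ·····
·█·██
·····
·█·██
█····
██···
step 21: ····█
·█···
····█
·█·██
█····
██···
step 22: ███·█
·····
····█
·█·██
█····
██···
step 23: █··██
··█··
····█
·█·██
█····
██···
step 24: █··██
··█··
···██
·██··
█··█·
██···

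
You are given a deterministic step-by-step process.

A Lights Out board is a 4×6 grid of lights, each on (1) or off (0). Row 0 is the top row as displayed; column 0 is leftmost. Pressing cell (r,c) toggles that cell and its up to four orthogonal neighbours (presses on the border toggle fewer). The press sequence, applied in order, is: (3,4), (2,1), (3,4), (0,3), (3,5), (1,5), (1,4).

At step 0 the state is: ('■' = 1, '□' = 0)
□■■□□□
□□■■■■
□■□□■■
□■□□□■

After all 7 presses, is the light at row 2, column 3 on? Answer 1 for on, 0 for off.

gen 0: □■■□□□
□□■■■■
□■□□■■
□■□□□■
gen 1: □■■□□□
□□■■■■
□■□□□■
□■□■■□
gen 2: □■■□□□
□■■■■■
■□■□□■
□□□■■□
gen 3: □■■□□□
□■■■■■
■□■□■■
□□□□□■
gen 4: □■□■■□
□■■□■■
■□■□■■
□□□□□■
gen 5: □■□■■□
□■■□■■
■□■□■□
□□□□■□
gen 6: □■□■■■
□■■□□□
■□■□■■
□□□□■□
gen 7: □■□■□■
□■■■■■
■□■□□■
□□□□■□

0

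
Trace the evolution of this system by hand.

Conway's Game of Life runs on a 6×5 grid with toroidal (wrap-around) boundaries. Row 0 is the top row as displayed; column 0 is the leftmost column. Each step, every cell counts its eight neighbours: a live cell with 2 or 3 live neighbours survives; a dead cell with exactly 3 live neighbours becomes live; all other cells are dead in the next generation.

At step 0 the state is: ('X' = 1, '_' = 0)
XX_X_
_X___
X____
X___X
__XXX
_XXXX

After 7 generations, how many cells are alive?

1

0) XX_X_
_X___
X____
X___X
__XXX
_XXXX
1) ___X_
_XX_X
XX__X
XX___
_____
_____
2) __XX_
_XX_X
___XX
_X__X
_____
_____
3) _XXX_
XX__X
_X__X
X__XX
_____
_____
4) _XXXX
____X
_XX__
X__XX
____X
__X__
5) XXX_X
____X
_XX__
XXXXX
X___X
XXX_X
6) __X__
____X
_____
_____
_____
__X__
7) ___X_
_____
_____
_____
_____
_____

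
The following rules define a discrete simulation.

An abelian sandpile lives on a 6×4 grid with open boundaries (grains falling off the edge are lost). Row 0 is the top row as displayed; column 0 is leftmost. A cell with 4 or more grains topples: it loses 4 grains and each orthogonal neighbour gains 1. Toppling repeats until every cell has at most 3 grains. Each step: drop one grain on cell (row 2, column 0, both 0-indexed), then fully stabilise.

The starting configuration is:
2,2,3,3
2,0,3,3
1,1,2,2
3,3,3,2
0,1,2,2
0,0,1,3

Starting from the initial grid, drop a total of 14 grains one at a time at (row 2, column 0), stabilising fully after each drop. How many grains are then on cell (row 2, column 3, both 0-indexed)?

1

gen 0: 2,2,3,3
2,0,3,3
1,1,2,2
3,3,3,2
0,1,2,2
0,0,1,3
gen 1: 2,2,3,3
2,0,3,3
2,1,2,2
3,3,3,2
0,1,2,2
0,0,1,3
gen 2: 2,2,3,3
2,0,3,3
3,1,2,2
3,3,3,2
0,1,2,2
0,0,1,3
gen 3: 2,2,3,3
3,0,3,3
1,3,3,2
1,1,0,3
1,2,3,2
0,0,1,3
gen 4: 2,2,3,3
3,0,3,3
2,3,3,2
1,1,0,3
1,2,3,2
0,0,1,3
gen 5: 2,2,3,3
3,0,3,3
3,3,3,2
1,1,0,3
1,2,3,2
0,0,1,3
gen 6: 3,3,1,1
0,3,2,2
2,1,2,1
2,2,2,0
1,2,3,3
0,0,1,3
gen 7: 3,3,1,1
0,3,2,2
3,1,2,1
2,2,2,0
1,2,3,3
0,0,1,3
gen 8: 3,3,1,1
1,3,2,2
0,2,2,1
3,2,2,0
1,2,3,3
0,0,1,3
gen 9: 3,3,1,1
1,3,2,2
1,2,2,1
3,2,2,0
1,2,3,3
0,0,1,3
gen 10: 3,3,1,1
1,3,2,2
2,2,2,1
3,2,2,0
1,2,3,3
0,0,1,3
gen 11: 3,3,1,1
1,3,2,2
3,2,2,1
3,2,2,0
1,2,3,3
0,0,1,3
gen 12: 3,3,1,1
2,3,2,2
1,3,2,1
0,3,2,0
2,2,3,3
0,0,1,3
gen 13: 3,3,1,1
2,3,2,2
2,3,2,1
0,3,2,0
2,2,3,3
0,0,1,3
gen 14: 3,3,1,1
2,3,2,2
3,3,2,1
0,3,2,0
2,2,3,3
0,0,1,3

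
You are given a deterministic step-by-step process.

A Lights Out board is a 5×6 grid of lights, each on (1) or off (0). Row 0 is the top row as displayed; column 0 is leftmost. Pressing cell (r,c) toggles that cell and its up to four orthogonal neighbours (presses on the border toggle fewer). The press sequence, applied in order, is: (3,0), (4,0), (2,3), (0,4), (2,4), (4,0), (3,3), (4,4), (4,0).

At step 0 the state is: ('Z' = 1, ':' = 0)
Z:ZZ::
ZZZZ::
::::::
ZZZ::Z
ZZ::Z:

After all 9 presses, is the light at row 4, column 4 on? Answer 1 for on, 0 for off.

step 0: Z:ZZ::
ZZZZ::
::::::
ZZZ::Z
ZZ::Z:
step 1: Z:ZZ::
ZZZZ::
Z:::::
::Z::Z
:Z::Z:
step 2: Z:ZZ::
ZZZZ::
Z:::::
Z:Z::Z
Z:::Z:
step 3: Z:ZZ::
ZZZ:::
Z:ZZZ:
Z:ZZ:Z
Z:::Z:
step 4: Z:Z:ZZ
ZZZ:Z:
Z:ZZZ:
Z:ZZ:Z
Z:::Z:
step 5: Z:Z:ZZ
ZZZ:::
Z:Z::Z
Z:ZZZZ
Z:::Z:
step 6: Z:Z:ZZ
ZZZ:::
Z:Z::Z
::ZZZZ
:Z::Z:
step 7: Z:Z:ZZ
ZZZ:::
Z:ZZ:Z
:::::Z
:Z:ZZ:
step 8: Z:Z:ZZ
ZZZ:::
Z:ZZ:Z
::::ZZ
:Z:::Z
step 9: Z:Z:ZZ
ZZZ:::
Z:ZZ:Z
Z:::ZZ
Z::::Z

0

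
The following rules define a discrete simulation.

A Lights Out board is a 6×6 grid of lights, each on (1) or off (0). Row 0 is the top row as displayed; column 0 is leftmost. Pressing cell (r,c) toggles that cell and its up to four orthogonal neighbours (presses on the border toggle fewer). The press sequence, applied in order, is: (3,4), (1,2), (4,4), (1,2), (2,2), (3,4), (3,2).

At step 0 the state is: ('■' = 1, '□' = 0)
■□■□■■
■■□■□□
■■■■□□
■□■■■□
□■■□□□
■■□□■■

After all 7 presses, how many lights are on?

20

t=0: ■□■□■■
■■□■□□
■■■■□□
■□■■■□
□■■□□□
■■□□■■
t=1: ■□■□■■
■■□■□□
■■■■■□
■□■□□■
□■■□■□
■■□□■■
t=2: ■□□□■■
■□■□□□
■■□■■□
■□■□□■
□■■□■□
■■□□■■
t=3: ■□□□■■
■□■□□□
■■□■■□
■□■□■■
□■■■□■
■■□□□■
t=4: ■□■□■■
■■□■□□
■■■■■□
■□■□■■
□■■■□■
■■□□□■
t=5: ■□■□■■
■■■■□□
■□□□■□
■□□□■■
□■■■□■
■■□□□■
t=6: ■□■□■■
■■■■□□
■□□□□□
■□□■□□
□■■■■■
■■□□□■
t=7: ■□■□■■
■■■■□□
■□■□□□
■■■□□□
□■□■■■
■■□□□■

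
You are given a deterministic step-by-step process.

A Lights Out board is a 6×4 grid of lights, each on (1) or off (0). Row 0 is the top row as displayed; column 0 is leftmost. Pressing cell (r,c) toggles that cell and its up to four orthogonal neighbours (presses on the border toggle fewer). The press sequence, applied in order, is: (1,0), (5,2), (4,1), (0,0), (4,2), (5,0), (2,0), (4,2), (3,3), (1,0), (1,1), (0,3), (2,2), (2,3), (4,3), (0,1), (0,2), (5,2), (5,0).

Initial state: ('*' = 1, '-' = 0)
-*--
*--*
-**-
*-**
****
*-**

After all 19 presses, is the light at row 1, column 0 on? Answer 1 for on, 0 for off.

step 0: -*--
*--*
-**-
*-**
****
*-**
step 1: **--
-*-*
***-
*-**
****
*-**
step 2: **--
-*-*
***-
*-**
**-*
**--
step 3: **--
-*-*
***-
****
--**
*---
step 4: ----
**-*
***-
****
--**
*---
step 5: ----
**-*
***-
**-*
-*--
*-*-
step 6: ----
**-*
***-
**-*
**--
-**-
step 7: ----
-*-*
--*-
-*-*
**--
-**-
step 8: ----
-*-*
--*-
-***
*-**
-*--
step 9: ----
-*-*
--**
-*--
*-*-
-*--
step 10: *---
*--*
*-**
-*--
*-*-
-*--
step 11: **--
-***
****
-*--
*-*-
-*--
step 12: ****
-**-
****
-*--
*-*-
-*--
step 13: ****
-*--
*---
-**-
*-*-
-*--
step 14: ****
-*-*
*-**
-***
*-*-
-*--
step 15: ****
-*-*
*-**
-**-
*--*
-*-*
step 16: ---*
---*
*-**
-**-
*--*
-*-*
step 17: -**-
--**
*-**
-**-
*--*
-*-*
step 18: -**-
--**
*-**
-**-
*-**
--*-
step 19: -**-
--**
*-**
-**-
--**
***-

0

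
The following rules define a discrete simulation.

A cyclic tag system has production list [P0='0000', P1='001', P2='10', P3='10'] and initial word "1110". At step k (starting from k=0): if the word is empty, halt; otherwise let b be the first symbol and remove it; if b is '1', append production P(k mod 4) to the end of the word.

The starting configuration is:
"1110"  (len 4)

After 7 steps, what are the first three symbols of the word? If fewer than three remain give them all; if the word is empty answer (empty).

000

k=0  "1110"  (len 4)
k=1  "1100000"  (len 7)
k=2  "100000001"  (len 9)
k=3  "0000000110"  (len 10)
k=4  "000000110"  (len 9)
k=5  "00000110"  (len 8)
k=6  "0000110"  (len 7)
k=7  "000110"  (len 6)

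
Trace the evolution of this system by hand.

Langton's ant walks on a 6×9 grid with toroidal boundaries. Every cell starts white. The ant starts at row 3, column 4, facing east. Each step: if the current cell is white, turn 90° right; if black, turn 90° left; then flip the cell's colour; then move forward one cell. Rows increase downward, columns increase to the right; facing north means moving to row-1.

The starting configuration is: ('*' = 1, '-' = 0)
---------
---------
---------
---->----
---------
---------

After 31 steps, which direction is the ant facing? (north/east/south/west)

north

t=0: ---------
---------
---------
---->----
---------
---------
t=1: ---------
---------
---------
----*----
----v----
---------
t=2: ---------
---------
---------
----*----
---<*----
---------
t=3: ---------
---------
---------
---^*----
---**----
---------
t=4: ---------
---------
---------
---*>----
---**----
---------
t=5: ---------
---------
----^----
---*-----
---**----
---------
t=6: ---------
---------
----*>---
---*-----
---**----
---------
t=7: ---------
---------
----**---
---*-v---
---**----
---------
t=8: ---------
---------
----**---
---*<*---
---**----
---------
t=9: ---------
---------
----^*---
---***---
---**----
---------
t=10: ---------
---------
---<-*---
---***---
---**----
---------
t=11: ---------
---^-----
---*-*---
---***---
---**----
---------
t=12: ---------
---*>----
---*-*---
---***---
---**----
---------
t=13: ---------
---**----
---*v*---
---***---
---**----
---------
t=14: ---------
---**----
---<**---
---***---
---**----
---------
t=15: ---------
---**----
----**---
---v**---
---**----
---------
t=16: ---------
---**----
----**---
---->*---
---**----
---------
t=17: ---------
---**----
----^*---
-----*---
---**----
---------
t=18: ---------
---**----
---<-*---
-----*---
---**----
---------
t=19: ---------
---^*----
---*-*---
-----*---
---**----
---------
t=20: ---------
--<-*----
---*-*---
-----*---
---**----
---------
t=21: --^------
--*-*----
---*-*---
-----*---
---**----
---------
t=22: --*>-----
--*-*----
---*-*---
-----*---
---**----
---------
t=23: --**-----
--*v*----
---*-*---
-----*---
---**----
---------
t=24: --**-----
--<**----
---*-*---
-----*---
---**----
---------
t=25: --**-----
---**----
--v*-*---
-----*---
---**----
---------
t=26: --**-----
---**----
-<**-*---
-----*---
---**----
---------
t=27: --**-----
-^-**----
-***-*---
-----*---
---**----
---------
t=28: --**-----
-*>**----
-***-*---
-----*---
---**----
---------
t=29: --**-----
-****----
-*v*-*---
-----*---
---**----
---------
t=30: --**-----
-****----
-*->-*---
-----*---
---**----
---------
t=31: --**-----
-**^*----
-*---*---
-----*---
---**----
---------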